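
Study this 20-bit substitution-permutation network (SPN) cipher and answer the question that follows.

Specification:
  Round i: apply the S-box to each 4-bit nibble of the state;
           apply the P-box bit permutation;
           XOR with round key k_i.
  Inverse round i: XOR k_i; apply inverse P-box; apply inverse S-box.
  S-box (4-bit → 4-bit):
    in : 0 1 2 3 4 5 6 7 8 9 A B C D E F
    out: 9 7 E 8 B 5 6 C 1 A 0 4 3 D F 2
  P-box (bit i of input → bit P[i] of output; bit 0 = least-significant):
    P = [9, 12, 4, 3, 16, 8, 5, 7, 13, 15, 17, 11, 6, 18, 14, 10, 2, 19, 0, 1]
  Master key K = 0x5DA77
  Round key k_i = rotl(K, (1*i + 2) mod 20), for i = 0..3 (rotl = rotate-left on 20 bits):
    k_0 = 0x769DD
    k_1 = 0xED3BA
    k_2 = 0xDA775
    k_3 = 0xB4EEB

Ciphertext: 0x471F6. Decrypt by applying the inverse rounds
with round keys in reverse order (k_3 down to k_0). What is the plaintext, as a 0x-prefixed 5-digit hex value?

0x181CA

s_0 = ciphertext = 0x471F6
s_1 = InvRound(s_0, k_3) = 0x19DCE
s_2 = InvRound(s_1, k_2) = 0x2F07E
s_3 = InvRound(s_2, k_1) = 0xCC898
s_4 = InvRound(s_3, k_0) = 0x181CA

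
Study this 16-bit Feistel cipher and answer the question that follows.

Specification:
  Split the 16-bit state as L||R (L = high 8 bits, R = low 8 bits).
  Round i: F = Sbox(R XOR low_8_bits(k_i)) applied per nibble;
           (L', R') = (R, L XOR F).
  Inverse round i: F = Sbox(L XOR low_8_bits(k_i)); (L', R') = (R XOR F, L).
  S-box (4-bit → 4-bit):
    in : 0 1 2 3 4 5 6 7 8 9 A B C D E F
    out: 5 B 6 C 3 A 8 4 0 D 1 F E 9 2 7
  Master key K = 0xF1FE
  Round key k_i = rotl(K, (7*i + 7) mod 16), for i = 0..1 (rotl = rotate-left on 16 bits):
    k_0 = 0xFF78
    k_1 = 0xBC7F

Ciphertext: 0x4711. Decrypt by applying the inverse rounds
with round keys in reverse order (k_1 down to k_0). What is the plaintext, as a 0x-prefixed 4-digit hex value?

0x5AD1

s_0 = ciphertext = 0x4711
s_1 = InvRound(s_0, k_1) = 0xD147
s_2 = InvRound(s_1, k_0) = 0x5AD1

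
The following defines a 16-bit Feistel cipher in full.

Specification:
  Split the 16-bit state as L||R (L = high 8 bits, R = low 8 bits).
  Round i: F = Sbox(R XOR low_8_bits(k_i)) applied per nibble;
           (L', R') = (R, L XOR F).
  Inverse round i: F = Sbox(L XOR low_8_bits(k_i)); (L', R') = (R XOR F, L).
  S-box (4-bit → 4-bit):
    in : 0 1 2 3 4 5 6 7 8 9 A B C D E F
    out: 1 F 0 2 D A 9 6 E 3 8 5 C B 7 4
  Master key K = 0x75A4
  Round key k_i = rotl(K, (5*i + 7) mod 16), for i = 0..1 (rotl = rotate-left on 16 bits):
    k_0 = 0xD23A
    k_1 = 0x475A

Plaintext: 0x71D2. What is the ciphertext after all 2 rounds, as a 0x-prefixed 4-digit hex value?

s_0 = plaintext = 0x71D2
s_1 = Round(s_0, k_0) = 0xD20F
s_2 = Round(s_1, k_1) = 0x0F78

0x0F78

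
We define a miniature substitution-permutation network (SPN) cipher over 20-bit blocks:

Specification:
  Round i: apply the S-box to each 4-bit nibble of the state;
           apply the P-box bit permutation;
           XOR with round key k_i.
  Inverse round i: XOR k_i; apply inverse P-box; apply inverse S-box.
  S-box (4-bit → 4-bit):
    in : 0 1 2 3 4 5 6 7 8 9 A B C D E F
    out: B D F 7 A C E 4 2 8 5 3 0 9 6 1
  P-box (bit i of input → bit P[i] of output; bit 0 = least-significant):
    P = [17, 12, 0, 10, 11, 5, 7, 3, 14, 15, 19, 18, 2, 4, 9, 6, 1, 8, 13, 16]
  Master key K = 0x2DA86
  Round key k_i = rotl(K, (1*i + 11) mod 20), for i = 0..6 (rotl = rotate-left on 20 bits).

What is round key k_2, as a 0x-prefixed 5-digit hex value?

K = 0x2DA86
k_0 = rotl(K, (1*0+11) mod 20) = rotl(K, 11) = 0x4316D
k_1 = rotl(K, (1*1+11) mod 20) = rotl(K, 12) = 0x862DA
k_2 = rotl(K, (1*2+11) mod 20) = rotl(K, 13) = 0x0C5B5

0x0C5B5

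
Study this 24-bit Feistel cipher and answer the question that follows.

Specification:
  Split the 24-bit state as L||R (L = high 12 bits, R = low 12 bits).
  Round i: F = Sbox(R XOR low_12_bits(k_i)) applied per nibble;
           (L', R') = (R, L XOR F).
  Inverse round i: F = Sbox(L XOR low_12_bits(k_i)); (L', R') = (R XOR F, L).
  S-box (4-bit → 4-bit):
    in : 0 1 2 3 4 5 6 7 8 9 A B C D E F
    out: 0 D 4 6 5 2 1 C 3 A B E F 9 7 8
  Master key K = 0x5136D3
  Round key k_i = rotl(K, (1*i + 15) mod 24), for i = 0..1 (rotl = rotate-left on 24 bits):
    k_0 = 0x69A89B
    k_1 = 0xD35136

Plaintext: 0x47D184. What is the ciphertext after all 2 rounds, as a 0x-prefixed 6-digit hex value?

s_0 = plaintext = 0x47D184
s_1 = Round(s_0, k_0) = 0x184EA5
s_2 = Round(s_1, k_1) = 0xEA5922

0xEA5922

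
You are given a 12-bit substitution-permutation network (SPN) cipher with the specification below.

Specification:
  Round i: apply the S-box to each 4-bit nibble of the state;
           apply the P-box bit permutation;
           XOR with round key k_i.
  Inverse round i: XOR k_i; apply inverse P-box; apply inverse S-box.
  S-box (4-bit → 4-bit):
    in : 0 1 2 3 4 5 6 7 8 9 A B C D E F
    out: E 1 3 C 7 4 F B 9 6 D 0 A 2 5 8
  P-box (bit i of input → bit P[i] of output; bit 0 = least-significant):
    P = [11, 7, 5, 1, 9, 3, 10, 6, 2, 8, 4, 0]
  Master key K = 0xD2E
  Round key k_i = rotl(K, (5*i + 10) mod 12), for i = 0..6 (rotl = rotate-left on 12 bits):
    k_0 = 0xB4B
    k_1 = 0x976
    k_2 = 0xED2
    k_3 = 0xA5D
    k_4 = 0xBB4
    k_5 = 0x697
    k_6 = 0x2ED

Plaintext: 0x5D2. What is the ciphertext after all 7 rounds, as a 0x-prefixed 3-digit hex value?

s_0 = plaintext = 0x5D2
s_1 = Round(s_0, k_0) = 0x3D3
s_2 = Round(s_1, k_1) = 0x94D
s_3 = Round(s_2, k_2) = 0x94A
s_4 = Round(s_3, k_3) = 0x567
s_5 = Round(s_4, k_4) = 0x56E
s_6 = Round(s_5, k_5) = 0x8EF
s_7 = Round(s_6, k_6) = 0x4EA

0x4EA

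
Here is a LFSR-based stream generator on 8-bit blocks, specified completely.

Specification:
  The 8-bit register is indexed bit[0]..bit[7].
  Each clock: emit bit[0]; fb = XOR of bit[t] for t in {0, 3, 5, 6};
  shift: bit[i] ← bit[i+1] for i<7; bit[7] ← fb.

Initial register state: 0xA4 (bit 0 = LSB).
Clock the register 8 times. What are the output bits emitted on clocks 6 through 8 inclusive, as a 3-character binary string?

101

reg_0 = 0xA4
clock 1: out=0, reg = 0xD2
clock 2: out=0, reg = 0xE9
clock 3: out=1, reg = 0x74
clock 4: out=0, reg = 0x3A
clock 5: out=0, reg = 0x1D
clock 6: out=1, reg = 0x0E
clock 7: out=0, reg = 0x87
clock 8: out=1, reg = 0xC3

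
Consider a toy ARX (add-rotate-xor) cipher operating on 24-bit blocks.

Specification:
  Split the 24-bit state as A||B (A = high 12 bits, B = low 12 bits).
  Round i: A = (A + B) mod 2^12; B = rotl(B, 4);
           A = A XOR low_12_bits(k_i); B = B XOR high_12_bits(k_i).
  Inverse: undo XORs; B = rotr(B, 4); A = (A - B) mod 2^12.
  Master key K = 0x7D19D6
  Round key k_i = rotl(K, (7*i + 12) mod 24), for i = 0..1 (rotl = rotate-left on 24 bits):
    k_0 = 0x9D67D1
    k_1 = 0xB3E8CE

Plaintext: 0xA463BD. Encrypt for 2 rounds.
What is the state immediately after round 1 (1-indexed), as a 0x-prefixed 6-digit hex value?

s_0 = plaintext = 0xA463BD
s_1 = Round(s_0, k_0) = 0x9D2205
s_2 = Round(s_1, k_1) = 0x319B6C

0x9D2205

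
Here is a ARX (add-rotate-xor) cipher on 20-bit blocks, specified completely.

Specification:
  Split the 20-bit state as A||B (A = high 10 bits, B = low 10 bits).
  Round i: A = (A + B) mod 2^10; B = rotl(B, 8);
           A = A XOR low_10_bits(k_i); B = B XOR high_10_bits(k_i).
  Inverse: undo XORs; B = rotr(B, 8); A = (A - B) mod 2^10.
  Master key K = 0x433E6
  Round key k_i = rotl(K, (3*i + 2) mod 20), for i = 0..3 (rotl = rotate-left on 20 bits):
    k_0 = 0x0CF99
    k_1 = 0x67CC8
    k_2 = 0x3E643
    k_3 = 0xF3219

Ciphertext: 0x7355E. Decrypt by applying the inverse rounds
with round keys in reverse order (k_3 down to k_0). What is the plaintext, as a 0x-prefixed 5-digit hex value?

0xE91D1

s_0 = ciphertext = 0x7355E
s_1 = InvRound(s_0, k_3) = 0x62A4A
s_2 = InvRound(s_1, k_2) = 0x3EECE
s_3 = InvRound(s_2, k_1) = 0xBB147
s_4 = InvRound(s_3, k_0) = 0xE91D1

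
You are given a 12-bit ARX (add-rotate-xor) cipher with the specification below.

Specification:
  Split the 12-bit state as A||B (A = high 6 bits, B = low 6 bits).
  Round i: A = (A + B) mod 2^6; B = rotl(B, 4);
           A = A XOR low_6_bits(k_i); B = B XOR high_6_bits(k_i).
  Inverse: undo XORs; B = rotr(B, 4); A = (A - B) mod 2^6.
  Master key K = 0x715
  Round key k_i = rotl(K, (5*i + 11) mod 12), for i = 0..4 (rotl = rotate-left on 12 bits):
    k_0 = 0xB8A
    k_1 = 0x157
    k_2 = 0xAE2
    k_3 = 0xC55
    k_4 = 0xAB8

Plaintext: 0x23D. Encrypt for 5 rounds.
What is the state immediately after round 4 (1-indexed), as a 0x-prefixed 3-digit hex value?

s_0 = plaintext = 0x23D
s_1 = Round(s_0, k_0) = 0x3F1
s_2 = Round(s_1, k_1) = 0x5D9
s_3 = Round(s_2, k_2) = 0x4BD
s_4 = Round(s_3, k_3) = 0x6AE
s_5 = Round(s_4, k_4) = 0xC01

0x6AE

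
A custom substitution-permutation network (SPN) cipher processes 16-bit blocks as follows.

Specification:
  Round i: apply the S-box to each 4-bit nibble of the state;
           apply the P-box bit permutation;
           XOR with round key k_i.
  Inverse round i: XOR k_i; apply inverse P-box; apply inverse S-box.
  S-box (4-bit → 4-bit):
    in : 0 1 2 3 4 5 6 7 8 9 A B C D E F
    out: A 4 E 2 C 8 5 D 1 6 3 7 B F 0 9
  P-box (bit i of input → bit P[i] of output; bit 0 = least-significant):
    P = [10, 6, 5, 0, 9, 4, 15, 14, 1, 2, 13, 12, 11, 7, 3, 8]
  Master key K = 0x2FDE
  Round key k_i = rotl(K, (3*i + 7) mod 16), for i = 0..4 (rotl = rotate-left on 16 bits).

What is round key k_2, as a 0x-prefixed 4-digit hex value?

0xC5FB

K = 0x2FDE
k_0 = rotl(K, (3*0+7) mod 16) = rotl(K, 7) = 0xEF17
k_1 = rotl(K, (3*1+7) mod 16) = rotl(K, 10) = 0x78BF
k_2 = rotl(K, (3*2+7) mod 16) = rotl(K, 13) = 0xC5FB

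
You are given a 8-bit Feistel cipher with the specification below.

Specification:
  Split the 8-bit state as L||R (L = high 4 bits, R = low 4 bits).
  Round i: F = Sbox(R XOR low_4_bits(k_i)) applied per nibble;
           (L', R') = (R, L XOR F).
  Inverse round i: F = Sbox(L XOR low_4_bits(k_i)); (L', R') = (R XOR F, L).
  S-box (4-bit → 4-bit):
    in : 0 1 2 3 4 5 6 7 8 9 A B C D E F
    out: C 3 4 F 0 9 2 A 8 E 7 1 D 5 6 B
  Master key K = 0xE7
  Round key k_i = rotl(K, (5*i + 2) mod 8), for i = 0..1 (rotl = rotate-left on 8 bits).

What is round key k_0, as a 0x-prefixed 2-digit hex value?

K = 0xE7
k_0 = rotl(K, (5*0+2) mod 8) = rotl(K, 2) = 0x9F

0x9F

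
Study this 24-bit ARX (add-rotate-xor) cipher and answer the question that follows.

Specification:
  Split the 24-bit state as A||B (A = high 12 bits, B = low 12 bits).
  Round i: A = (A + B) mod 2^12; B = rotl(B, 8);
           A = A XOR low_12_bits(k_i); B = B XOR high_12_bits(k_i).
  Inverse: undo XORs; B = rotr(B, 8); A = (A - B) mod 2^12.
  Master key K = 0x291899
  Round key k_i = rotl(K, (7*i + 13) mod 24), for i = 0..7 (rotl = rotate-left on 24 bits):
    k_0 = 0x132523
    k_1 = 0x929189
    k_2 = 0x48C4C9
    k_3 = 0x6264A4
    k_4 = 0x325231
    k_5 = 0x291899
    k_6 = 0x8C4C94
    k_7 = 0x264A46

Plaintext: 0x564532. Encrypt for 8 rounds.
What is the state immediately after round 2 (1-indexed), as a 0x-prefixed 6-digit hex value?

0x29F81F

s_0 = plaintext = 0x564532
s_1 = Round(s_0, k_0) = 0xFB5361
s_2 = Round(s_1, k_1) = 0x29F81F
s_3 = Round(s_2, k_2) = 0xE77B0D
s_4 = Round(s_3, k_3) = 0xD20B96
s_5 = Round(s_4, k_4) = 0xA8759C
s_6 = Round(s_5, k_5) = 0x8BAEC8
s_7 = Round(s_6, k_6) = 0xB16028
s_8 = Round(s_7, k_7) = 0x178A66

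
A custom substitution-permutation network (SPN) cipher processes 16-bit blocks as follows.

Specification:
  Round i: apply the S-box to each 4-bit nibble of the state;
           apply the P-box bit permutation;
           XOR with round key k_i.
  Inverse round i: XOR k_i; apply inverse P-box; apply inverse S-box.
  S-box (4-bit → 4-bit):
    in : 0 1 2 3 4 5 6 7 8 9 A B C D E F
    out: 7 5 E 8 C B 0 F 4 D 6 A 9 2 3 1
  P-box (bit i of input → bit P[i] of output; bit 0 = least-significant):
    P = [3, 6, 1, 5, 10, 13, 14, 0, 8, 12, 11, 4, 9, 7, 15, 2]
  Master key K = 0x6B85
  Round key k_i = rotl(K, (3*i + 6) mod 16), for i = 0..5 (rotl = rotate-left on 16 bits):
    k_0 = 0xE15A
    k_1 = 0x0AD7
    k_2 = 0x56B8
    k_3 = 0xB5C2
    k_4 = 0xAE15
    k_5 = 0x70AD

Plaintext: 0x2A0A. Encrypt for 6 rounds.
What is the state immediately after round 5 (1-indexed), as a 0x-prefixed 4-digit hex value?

s_0 = plaintext = 0x2A0A
s_1 = Round(s_0, k_0) = 0x1D9C
s_2 = Round(s_1, k_1) = 0xDCFE
s_3 = Round(s_2, k_2) = 0x5360
s_4 = Round(s_3, k_3) = 0xB71C
s_5 = Round(s_4, k_4) = 0xF3A9
s_6 = Round(s_5, k_5) = 0x1297

0xF3A9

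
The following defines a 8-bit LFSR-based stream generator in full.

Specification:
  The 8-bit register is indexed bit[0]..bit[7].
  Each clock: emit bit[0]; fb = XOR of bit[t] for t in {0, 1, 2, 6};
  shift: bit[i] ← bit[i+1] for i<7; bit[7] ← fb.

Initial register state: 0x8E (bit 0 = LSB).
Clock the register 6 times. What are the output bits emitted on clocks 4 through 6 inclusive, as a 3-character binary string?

100

reg_0 = 0x8E
clock 1: out=0, reg = 0x47
clock 2: out=1, reg = 0x23
clock 3: out=1, reg = 0x11
clock 4: out=1, reg = 0x88
clock 5: out=0, reg = 0x44
clock 6: out=0, reg = 0x22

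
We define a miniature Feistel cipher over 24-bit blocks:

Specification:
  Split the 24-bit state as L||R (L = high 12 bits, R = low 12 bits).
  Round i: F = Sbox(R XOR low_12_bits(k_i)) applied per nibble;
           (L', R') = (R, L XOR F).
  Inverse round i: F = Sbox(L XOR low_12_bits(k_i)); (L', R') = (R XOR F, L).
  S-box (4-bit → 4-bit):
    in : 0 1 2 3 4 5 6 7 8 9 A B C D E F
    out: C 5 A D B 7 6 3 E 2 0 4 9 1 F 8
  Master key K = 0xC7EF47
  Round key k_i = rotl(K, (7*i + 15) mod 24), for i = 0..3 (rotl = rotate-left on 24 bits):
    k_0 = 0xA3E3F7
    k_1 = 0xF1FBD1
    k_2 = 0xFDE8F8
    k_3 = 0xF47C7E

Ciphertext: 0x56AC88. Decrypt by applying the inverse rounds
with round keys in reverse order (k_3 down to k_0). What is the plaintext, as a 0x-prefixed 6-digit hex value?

0xEF708B

s_0 = ciphertext = 0x56AC88
s_1 = InvRound(s_0, k_3) = 0xED356A
s_2 = InvRound(s_1, k_2) = 0x3CEED3
s_3 = InvRound(s_2, k_1) = 0x08B3CE
s_4 = InvRound(s_3, k_0) = 0xEF708B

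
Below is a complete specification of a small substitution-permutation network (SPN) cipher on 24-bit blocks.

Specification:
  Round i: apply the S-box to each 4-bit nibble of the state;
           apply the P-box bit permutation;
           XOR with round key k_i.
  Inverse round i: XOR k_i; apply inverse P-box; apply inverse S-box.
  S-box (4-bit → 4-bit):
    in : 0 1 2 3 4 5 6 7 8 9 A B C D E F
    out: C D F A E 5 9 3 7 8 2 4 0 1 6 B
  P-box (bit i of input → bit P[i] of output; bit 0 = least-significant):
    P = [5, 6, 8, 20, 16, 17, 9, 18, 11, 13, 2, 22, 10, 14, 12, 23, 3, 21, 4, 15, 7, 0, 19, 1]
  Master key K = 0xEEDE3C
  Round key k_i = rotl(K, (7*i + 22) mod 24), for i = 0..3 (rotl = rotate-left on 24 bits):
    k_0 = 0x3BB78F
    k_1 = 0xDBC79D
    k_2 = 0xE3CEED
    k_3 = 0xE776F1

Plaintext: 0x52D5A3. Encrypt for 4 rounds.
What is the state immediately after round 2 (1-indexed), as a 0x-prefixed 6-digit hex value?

s_0 = plaintext = 0x52D5A3
s_1 = Round(s_0, k_0) = 0x013B53
s_2 = Round(s_1, k_1) = 0x4205C3
s_3 = Round(s_2, k_2) = 0x5B56B2
s_4 = Round(s_3, k_3) = 0xBF6901

0x4205C3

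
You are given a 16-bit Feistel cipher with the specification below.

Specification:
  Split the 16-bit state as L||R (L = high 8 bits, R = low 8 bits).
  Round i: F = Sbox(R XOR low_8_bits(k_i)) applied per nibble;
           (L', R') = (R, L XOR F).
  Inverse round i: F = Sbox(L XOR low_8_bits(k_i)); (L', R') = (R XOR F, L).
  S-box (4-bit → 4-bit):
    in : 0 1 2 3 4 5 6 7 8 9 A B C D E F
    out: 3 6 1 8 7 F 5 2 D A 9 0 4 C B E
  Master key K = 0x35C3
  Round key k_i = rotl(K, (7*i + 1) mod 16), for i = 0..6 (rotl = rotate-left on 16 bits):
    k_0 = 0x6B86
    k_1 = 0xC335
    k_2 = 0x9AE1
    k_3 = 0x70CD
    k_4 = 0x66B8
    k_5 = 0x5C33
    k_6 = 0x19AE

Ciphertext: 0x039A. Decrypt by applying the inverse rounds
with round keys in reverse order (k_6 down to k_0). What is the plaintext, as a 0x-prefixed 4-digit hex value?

0xE433

s_0 = ciphertext = 0x039A
s_1 = InvRound(s_0, k_6) = 0x0603
s_2 = InvRound(s_1, k_5) = 0x8C06
s_3 = InvRound(s_2, k_4) = 0x818C
s_4 = InvRound(s_3, k_3) = 0xF881
s_5 = InvRound(s_4, k_2) = 0xEBF8
s_6 = InvRound(s_5, k_1) = 0x33EB
s_7 = InvRound(s_6, k_0) = 0xE433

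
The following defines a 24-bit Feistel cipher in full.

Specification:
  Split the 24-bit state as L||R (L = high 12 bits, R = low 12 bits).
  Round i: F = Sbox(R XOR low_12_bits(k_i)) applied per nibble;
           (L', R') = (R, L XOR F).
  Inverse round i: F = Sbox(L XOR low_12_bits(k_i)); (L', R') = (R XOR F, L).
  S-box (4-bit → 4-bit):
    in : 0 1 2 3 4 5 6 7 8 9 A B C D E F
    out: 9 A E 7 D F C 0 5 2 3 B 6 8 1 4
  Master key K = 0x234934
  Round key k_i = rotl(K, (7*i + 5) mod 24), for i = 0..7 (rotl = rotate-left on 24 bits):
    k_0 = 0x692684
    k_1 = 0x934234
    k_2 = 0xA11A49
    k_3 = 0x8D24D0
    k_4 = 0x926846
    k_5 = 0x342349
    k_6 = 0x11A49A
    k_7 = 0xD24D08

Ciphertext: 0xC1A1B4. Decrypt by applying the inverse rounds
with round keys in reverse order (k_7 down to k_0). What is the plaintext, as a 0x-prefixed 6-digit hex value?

0x85F11A

s_0 = ciphertext = 0xC1A1B4
s_1 = InvRound(s_0, k_7) = 0xB1AC1A
s_2 = InvRound(s_1, k_6) = 0x843B1A
s_3 = InvRound(s_2, k_5) = 0x089843
s_4 = InvRound(s_3, k_4) = 0xD27089
s_5 = InvRound(s_4, k_3) = 0x2C9D27
s_6 = InvRound(s_5, k_2) = 0x87E2C9
s_7 = InvRound(s_6, k_1) = 0x11A87E
s_8 = InvRound(s_7, k_0) = 0x85F11A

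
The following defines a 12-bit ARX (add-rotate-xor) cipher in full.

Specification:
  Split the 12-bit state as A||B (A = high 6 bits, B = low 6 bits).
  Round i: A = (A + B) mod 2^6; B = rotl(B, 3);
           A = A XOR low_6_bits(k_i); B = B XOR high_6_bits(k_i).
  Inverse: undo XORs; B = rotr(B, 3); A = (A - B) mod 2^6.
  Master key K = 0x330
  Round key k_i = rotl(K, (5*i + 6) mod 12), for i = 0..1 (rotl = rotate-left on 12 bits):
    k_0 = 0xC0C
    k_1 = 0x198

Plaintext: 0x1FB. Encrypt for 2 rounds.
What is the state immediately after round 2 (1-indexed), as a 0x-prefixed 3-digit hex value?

s_0 = plaintext = 0x1FB
s_1 = Round(s_0, k_0) = 0x3AF
s_2 = Round(s_1, k_1) = 0x97B

0x97B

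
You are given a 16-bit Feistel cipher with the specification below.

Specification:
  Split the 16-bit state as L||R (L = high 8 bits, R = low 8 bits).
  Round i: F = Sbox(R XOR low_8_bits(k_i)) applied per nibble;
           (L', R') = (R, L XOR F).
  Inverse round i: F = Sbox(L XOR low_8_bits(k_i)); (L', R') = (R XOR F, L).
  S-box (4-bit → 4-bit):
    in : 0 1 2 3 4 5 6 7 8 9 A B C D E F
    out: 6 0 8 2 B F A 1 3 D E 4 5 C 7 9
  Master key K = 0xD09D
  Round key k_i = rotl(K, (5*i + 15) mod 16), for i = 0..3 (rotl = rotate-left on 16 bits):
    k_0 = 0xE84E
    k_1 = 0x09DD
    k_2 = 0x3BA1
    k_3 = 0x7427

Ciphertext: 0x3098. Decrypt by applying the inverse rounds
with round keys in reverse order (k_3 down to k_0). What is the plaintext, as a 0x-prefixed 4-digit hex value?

s_0 = ciphertext = 0x3098
s_1 = InvRound(s_0, k_3) = 0x9930
s_2 = InvRound(s_1, k_2) = 0x1399
s_3 = InvRound(s_2, k_1) = 0xCE13
s_4 = InvRound(s_3, k_0) = 0x25CE

0x25CE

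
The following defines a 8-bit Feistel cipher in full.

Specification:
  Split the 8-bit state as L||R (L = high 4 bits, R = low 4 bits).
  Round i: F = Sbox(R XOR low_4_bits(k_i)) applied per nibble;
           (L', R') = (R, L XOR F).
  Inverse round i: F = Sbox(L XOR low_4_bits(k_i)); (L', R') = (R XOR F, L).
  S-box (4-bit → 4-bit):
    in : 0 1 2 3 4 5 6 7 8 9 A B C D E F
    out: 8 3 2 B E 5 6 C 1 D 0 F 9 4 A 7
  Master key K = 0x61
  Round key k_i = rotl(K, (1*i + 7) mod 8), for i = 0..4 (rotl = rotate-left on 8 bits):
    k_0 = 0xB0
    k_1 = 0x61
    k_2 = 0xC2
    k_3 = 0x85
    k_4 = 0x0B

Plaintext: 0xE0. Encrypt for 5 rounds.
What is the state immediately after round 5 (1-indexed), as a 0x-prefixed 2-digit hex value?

s_0 = plaintext = 0xE0
s_1 = Round(s_0, k_0) = 0x06
s_2 = Round(s_1, k_1) = 0x6C
s_3 = Round(s_2, k_2) = 0xCC
s_4 = Round(s_3, k_3) = 0xC1
s_5 = Round(s_4, k_4) = 0x1C

0x1C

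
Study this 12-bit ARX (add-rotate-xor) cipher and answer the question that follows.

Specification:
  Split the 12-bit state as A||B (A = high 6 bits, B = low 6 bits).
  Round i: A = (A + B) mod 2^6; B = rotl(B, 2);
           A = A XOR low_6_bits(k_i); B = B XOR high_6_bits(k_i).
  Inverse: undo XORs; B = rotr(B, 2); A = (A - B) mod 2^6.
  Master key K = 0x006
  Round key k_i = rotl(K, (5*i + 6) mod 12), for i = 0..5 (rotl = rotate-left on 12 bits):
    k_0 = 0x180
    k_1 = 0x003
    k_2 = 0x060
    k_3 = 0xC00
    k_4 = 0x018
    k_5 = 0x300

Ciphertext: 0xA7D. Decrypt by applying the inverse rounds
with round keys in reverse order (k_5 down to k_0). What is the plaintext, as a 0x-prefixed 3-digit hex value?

s_0 = ciphertext = 0xA7D
s_1 = InvRound(s_0, k_5) = 0x35C
s_2 = InvRound(s_1, k_4) = 0x387
s_3 = InvRound(s_2, k_3) = 0x47D
s_4 = InvRound(s_3, k_2) = 0x88F
s_5 = InvRound(s_4, k_1) = 0xBB3
s_6 = InvRound(s_5, k_0) = 0x45D

0x45D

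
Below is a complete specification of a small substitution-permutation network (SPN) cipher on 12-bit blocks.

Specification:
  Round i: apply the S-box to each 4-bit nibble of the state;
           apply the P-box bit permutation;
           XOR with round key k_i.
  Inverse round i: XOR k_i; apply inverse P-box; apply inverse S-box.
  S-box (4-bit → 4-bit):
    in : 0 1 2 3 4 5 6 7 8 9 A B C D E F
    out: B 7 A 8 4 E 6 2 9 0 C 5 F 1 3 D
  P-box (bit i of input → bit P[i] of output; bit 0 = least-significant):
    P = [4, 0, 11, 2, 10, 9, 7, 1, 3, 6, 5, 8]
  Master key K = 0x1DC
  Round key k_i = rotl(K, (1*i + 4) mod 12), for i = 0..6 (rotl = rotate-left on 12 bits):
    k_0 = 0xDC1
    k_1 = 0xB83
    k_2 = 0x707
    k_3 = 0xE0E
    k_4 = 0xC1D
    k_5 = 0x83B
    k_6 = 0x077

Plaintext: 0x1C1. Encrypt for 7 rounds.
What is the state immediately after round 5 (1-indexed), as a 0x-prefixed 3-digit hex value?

s_0 = plaintext = 0x1C1
s_1 = Round(s_0, k_0) = 0x33A
s_2 = Round(s_1, k_1) = 0x285
s_3 = Round(s_2, k_2) = 0xA40
s_4 = Round(s_3, k_3) = 0xFBB
s_5 = Round(s_4, k_4) = 0x1A5
s_6 = Round(s_5, k_5) = 0x0D4
s_7 = Round(s_6, k_6) = 0xD3F

0x1A5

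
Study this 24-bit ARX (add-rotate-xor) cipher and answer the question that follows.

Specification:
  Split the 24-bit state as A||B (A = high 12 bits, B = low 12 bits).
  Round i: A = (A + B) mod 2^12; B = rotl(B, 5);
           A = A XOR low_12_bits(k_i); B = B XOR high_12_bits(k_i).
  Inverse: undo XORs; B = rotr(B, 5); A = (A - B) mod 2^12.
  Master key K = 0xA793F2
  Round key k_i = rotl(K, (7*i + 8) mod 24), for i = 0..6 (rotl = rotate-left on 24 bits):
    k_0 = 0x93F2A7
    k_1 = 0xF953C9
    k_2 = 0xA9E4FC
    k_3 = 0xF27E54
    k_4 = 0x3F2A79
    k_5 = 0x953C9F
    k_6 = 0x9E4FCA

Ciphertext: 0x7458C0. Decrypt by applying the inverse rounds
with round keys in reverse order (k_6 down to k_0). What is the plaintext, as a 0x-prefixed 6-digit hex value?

s_0 = ciphertext = 0x7458C0
s_1 = InvRound(s_0, k_6) = 0x686209
s_2 = InvRound(s_1, k_5) = 0xCBFD5A
s_3 = InvRound(s_2, k_4) = 0x251475
s_4 = InvRound(s_3, k_3) = 0x2AB95A
s_5 = InvRound(s_4, k_2) = 0x43921E
s_6 = InvRound(s_5, k_1) = 0x2045EC
s_7 = InvRound(s_6, k_0) = 0x6BD9E6

0x6BD9E6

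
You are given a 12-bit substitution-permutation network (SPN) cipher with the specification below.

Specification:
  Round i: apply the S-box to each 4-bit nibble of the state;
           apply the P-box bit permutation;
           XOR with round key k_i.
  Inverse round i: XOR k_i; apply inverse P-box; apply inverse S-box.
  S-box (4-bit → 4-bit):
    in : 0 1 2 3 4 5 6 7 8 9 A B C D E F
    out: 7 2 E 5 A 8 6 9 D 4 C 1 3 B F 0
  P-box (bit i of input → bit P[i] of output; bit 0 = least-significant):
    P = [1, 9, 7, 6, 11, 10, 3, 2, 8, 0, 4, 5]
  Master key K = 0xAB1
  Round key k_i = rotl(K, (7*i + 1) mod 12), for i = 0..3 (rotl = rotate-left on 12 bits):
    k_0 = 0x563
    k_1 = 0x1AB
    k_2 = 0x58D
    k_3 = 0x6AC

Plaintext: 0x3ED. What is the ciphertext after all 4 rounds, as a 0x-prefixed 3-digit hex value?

0xE10

s_0 = plaintext = 0x3ED
s_1 = Round(s_0, k_0) = 0xA3D
s_2 = Round(s_1, k_1) = 0xBD1
s_3 = Round(s_2, k_2) = 0xA89
s_4 = Round(s_3, k_3) = 0xE10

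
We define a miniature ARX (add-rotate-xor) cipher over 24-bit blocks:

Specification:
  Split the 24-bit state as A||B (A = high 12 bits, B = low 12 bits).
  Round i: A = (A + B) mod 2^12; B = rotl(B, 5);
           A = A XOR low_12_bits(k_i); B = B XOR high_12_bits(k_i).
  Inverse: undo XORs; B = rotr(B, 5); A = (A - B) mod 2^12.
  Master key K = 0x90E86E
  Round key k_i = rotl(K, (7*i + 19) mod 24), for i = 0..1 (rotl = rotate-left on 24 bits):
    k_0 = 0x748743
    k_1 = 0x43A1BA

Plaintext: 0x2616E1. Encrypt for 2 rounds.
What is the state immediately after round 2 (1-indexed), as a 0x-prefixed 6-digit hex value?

s_0 = plaintext = 0x2616E1
s_1 = Round(s_0, k_0) = 0xE01B65
s_2 = Round(s_1, k_1) = 0x8DC88C

0x8DC88C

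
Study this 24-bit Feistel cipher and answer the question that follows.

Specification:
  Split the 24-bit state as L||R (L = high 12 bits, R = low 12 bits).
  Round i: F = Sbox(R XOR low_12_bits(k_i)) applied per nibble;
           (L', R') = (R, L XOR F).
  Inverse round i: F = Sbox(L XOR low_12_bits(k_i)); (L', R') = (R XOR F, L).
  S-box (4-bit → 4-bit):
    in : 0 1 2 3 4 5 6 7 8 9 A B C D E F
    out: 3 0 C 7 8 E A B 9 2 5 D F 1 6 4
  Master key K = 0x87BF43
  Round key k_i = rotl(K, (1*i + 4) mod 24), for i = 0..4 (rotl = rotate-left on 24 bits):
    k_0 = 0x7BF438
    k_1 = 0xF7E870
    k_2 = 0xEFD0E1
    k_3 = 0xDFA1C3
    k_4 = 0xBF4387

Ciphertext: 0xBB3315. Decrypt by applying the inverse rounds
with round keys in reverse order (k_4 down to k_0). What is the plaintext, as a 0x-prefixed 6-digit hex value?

0xD52F2B

s_0 = ciphertext = 0xBB3315
s_1 = InvRound(s_0, k_4) = 0xA6DBB3
s_2 = InvRound(s_1, k_3) = 0x6E5A6D
s_3 = InvRound(s_2, k_2) = 0x0556E5
s_4 = InvRound(s_3, k_1) = 0xF2B055
s_5 = InvRound(s_4, k_0) = 0xD52F2B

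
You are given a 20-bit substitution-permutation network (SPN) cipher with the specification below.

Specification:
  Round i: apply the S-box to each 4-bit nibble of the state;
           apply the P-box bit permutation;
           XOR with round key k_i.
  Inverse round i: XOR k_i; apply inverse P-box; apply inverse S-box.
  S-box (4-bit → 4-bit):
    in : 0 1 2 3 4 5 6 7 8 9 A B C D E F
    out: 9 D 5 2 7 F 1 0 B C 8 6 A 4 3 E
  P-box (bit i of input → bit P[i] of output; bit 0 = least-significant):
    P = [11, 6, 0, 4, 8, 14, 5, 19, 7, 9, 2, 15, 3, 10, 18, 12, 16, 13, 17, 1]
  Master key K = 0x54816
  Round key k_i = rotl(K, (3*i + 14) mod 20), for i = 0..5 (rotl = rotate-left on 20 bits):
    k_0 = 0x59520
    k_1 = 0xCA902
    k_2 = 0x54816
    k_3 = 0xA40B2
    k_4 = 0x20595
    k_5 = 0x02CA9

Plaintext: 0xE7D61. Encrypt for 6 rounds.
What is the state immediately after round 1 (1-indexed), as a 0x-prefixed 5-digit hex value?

0x4BC35

s_0 = plaintext = 0xE7D61
s_1 = Round(s_0, k_0) = 0x4BC35
s_2 = Round(s_1, k_1) = 0xB4753
s_3 = Round(s_2, k_2) = 0xB2D7E
s_4 = Round(s_3, k_3) = 0xC68FE
s_5 = Round(s_4, k_4) = 0xAEF7F
s_6 = Round(s_5, k_5) = 0x0AAF6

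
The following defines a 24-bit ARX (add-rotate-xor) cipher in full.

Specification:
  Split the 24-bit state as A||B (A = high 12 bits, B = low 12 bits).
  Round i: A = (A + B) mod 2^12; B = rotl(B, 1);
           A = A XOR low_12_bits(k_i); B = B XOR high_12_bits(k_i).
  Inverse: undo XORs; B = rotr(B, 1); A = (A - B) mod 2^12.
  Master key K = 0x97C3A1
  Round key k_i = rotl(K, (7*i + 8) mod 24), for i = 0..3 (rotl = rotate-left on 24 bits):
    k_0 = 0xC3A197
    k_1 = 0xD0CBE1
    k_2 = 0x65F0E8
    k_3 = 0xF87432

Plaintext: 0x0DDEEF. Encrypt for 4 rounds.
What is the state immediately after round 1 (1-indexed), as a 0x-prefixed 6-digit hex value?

0xE5B1E5

s_0 = plaintext = 0x0DDEEF
s_1 = Round(s_0, k_0) = 0xE5B1E5
s_2 = Round(s_1, k_1) = 0xBA1EC6
s_3 = Round(s_2, k_2) = 0xA8FBD2
s_4 = Round(s_3, k_3) = 0x253822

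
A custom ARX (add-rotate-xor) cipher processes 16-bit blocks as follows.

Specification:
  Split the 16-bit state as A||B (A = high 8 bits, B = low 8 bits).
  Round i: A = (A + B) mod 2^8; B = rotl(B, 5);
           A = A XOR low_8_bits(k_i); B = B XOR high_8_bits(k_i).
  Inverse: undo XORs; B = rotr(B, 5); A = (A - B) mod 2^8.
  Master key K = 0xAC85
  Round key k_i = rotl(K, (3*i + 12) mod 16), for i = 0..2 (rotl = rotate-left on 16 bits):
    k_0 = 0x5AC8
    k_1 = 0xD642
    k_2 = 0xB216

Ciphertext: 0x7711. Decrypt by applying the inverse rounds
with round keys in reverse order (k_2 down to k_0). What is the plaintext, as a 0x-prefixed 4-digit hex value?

s_0 = ciphertext = 0x7711
s_1 = InvRound(s_0, k_2) = 0x441D
s_2 = InvRound(s_1, k_1) = 0xA85E
s_3 = InvRound(s_2, k_0) = 0x4020

0x4020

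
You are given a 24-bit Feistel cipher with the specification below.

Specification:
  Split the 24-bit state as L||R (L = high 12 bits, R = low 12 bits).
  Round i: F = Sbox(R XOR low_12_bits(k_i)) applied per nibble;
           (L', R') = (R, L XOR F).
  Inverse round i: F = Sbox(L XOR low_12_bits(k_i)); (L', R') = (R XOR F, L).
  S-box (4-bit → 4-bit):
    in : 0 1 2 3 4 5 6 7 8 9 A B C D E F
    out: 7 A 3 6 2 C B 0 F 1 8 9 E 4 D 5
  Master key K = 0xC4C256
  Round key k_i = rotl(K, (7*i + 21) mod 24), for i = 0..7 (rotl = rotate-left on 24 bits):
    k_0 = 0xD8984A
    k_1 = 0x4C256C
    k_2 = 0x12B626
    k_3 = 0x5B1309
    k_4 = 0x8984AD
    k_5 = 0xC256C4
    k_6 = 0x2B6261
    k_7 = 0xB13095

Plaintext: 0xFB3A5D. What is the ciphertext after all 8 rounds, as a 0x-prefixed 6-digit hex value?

0xDB1A61

s_0 = plaintext = 0xFB3A5D
s_1 = Round(s_0, k_0) = 0xA5DC13
s_2 = Round(s_1, k_1) = 0xC13B58
s_3 = Round(s_2, k_2) = 0xB5881E
s_4 = Round(s_3, k_3) = 0x81E2F8
s_5 = Round(s_4, k_4) = 0x2F83D2
s_6 = Round(s_5, k_5) = 0x3D2E53
s_7 = Round(s_6, k_6) = 0xE53DB1
s_8 = Round(s_7, k_7) = 0xDB1A61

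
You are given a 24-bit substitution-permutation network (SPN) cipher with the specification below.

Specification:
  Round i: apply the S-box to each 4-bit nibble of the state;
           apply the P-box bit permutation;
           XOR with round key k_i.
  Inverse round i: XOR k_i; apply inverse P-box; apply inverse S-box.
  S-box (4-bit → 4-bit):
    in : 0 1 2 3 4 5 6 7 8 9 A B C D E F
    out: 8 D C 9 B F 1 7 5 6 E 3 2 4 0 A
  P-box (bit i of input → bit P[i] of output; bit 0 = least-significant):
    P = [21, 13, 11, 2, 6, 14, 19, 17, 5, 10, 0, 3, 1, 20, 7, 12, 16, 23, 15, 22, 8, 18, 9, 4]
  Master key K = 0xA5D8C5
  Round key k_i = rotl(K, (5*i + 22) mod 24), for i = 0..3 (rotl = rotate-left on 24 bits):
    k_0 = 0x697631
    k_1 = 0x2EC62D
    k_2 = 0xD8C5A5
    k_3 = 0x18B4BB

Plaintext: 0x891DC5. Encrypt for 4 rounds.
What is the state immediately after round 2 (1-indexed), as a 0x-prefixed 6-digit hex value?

s_0 = plaintext = 0x891DC5
s_1 = Round(s_0, k_0) = 0xC98DB6
s_2 = Round(s_1, k_1) = 0x8A06EE
s_3 = Round(s_2, k_2) = 0x185685
s_4 = Round(s_3, k_3) = 0x210F4D

0x8A06EE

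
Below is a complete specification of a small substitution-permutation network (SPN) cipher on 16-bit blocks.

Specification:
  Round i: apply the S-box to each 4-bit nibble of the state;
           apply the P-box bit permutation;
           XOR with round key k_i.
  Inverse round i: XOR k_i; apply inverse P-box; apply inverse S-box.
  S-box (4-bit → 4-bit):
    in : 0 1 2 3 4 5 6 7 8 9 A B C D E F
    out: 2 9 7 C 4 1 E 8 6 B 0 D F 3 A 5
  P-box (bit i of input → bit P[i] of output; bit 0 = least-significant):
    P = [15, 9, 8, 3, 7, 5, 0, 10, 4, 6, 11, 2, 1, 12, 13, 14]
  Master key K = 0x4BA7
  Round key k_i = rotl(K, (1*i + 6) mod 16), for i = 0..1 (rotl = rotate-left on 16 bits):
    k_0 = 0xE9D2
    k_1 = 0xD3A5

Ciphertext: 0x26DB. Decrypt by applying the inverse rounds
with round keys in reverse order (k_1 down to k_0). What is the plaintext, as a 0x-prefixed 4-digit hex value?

0x4587

s_0 = ciphertext = 0x26DB
s_1 = InvRound(s_0, k_1) = 0xC9EB
s_2 = InvRound(s_1, k_0) = 0x4587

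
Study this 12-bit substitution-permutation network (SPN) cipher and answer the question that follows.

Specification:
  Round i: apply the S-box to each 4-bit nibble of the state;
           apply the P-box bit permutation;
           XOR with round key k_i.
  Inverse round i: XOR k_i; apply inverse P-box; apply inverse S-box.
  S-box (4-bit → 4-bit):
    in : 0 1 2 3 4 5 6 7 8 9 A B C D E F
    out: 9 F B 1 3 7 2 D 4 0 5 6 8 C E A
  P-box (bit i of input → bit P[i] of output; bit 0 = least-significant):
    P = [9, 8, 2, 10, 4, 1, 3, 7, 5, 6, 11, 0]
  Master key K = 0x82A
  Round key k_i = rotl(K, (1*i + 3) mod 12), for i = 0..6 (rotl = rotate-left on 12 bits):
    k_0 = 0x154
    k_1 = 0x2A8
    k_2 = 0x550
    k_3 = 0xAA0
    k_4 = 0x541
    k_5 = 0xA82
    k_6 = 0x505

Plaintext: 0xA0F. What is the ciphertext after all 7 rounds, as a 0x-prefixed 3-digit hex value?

0x7B4

s_0 = plaintext = 0xA0F
s_1 = Round(s_0, k_0) = 0xCE4
s_2 = Round(s_1, k_1) = 0x123
s_3 = Round(s_2, k_2) = 0xFA3
s_4 = Round(s_3, k_3) = 0x8F9
s_5 = Round(s_4, k_4) = 0xDC3
s_6 = Round(s_5, k_5) = 0x003
s_7 = Round(s_6, k_6) = 0x7B4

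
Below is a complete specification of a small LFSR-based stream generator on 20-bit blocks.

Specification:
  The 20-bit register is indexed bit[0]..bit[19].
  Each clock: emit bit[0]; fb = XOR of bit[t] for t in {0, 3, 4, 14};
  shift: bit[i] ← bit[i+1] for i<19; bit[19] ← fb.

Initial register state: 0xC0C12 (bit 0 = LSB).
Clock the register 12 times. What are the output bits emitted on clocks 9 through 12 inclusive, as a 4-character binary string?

reg_0 = 0xC0C12
clock 1: out=0, reg = 0xE0609
clock 2: out=1, reg = 0x70304
clock 3: out=0, reg = 0x38182
clock 4: out=0, reg = 0x1C0C1
clock 5: out=1, reg = 0x0E060
clock 6: out=0, reg = 0x87030
clock 7: out=0, reg = 0x43818
clock 8: out=0, reg = 0x21C0C
clock 9: out=0, reg = 0x90E06
clock 10: out=0, reg = 0x48703
clock 11: out=1, reg = 0xA4381
clock 12: out=1, reg = 0x521C0

0011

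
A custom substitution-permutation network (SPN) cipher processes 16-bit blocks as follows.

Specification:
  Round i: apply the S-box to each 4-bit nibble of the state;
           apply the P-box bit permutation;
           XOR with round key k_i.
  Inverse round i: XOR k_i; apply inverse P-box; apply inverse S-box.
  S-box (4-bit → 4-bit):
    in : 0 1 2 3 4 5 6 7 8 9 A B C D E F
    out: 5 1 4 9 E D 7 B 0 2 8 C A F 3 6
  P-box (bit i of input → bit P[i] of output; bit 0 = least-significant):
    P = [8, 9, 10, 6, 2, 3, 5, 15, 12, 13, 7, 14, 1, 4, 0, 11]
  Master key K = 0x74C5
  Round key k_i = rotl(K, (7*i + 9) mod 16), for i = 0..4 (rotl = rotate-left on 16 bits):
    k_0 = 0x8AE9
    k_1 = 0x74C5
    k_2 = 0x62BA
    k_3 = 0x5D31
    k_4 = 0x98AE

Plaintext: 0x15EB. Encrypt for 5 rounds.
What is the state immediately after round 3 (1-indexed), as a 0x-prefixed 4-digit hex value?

0xCD0B

s_0 = plaintext = 0x15EB
s_1 = Round(s_0, k_0) = 0xDE27
s_2 = Round(s_1, k_1) = 0x4FB6
s_3 = Round(s_2, k_2) = 0xCD0B
s_4 = Round(s_3, k_3) = 0x21C5
s_5 = Round(s_4, k_4) = 0x0DE7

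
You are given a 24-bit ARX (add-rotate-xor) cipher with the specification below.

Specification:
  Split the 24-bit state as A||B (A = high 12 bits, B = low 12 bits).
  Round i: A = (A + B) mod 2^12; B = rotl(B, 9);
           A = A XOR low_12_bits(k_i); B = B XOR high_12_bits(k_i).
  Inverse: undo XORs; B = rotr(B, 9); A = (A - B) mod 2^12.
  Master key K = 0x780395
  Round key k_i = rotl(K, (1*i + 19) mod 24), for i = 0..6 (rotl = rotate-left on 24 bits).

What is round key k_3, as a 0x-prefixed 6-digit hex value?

K = 0x780395
k_0 = rotl(K, (1*0+19) mod 24) = rotl(K, 19) = 0xABC01C
k_1 = rotl(K, (1*1+19) mod 24) = rotl(K, 20) = 0x578039
k_2 = rotl(K, (1*2+19) mod 24) = rotl(K, 21) = 0xAF0072
k_3 = rotl(K, (1*3+19) mod 24) = rotl(K, 22) = 0x5E00E5

0x5E00E5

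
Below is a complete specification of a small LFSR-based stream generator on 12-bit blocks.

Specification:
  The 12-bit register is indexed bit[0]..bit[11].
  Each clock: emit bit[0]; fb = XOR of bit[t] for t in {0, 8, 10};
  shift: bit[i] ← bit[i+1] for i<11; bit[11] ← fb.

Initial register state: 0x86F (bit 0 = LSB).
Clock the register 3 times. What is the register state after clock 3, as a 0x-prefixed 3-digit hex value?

reg_0 = 0x86F
clock 1: out=1, reg = 0xC37
clock 2: out=1, reg = 0x61B
clock 3: out=1, reg = 0x30D

0x30D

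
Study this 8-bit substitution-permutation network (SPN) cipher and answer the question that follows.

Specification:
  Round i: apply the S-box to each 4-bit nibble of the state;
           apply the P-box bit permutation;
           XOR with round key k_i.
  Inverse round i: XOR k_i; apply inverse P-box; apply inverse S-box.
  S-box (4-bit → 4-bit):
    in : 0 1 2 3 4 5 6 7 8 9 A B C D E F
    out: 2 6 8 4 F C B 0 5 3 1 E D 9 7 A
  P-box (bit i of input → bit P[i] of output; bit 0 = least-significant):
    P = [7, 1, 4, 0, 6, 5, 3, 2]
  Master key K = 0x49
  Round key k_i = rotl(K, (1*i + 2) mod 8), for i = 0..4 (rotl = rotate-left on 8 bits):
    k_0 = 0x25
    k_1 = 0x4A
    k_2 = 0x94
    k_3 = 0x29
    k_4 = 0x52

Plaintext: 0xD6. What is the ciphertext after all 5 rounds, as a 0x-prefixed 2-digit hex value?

s_0 = plaintext = 0xD6
s_1 = Round(s_0, k_0) = 0xE2
s_2 = Round(s_1, k_1) = 0x23
s_3 = Round(s_2, k_2) = 0x80
s_4 = Round(s_3, k_3) = 0x63
s_5 = Round(s_4, k_4) = 0x26

0x26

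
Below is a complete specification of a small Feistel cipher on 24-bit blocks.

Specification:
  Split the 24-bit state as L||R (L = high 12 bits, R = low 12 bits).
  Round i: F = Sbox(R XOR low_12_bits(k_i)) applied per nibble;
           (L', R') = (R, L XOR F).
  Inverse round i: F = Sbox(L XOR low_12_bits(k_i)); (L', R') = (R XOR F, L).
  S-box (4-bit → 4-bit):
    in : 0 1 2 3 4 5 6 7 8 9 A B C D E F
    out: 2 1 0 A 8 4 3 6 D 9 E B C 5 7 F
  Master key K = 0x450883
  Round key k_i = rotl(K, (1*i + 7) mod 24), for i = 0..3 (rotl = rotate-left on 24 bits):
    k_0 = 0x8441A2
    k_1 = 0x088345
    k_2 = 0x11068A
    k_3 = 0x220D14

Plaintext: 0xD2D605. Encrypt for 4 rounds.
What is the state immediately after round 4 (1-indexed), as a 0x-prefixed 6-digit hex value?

0xE86142

s_0 = plaintext = 0xD2D605
s_1 = Round(s_0, k_0) = 0x605BCB
s_2 = Round(s_1, k_1) = 0xBCBBD2
s_3 = Round(s_2, k_2) = 0xBD2E86
s_4 = Round(s_3, k_3) = 0xE86142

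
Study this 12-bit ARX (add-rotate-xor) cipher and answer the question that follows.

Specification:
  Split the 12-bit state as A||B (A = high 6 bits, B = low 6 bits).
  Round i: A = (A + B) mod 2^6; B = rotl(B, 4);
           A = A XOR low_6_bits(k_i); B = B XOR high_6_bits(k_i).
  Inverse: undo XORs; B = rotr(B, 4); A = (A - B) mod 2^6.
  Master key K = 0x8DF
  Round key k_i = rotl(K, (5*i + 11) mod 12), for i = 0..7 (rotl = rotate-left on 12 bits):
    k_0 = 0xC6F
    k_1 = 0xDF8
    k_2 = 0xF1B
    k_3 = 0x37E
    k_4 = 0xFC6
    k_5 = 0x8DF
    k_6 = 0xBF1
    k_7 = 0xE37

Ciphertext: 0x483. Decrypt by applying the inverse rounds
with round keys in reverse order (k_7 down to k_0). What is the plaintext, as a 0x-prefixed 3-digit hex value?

0xB2E

s_0 = ciphertext = 0x483
s_1 = InvRound(s_0, k_7) = 0xDAF
s_2 = InvRound(s_1, k_6) = 0x1C0
s_3 = InvRound(s_2, k_5) = 0x28E
s_4 = InvRound(s_3, k_4) = 0x147
s_5 = InvRound(s_4, k_3) = 0x4E8
s_6 = InvRound(s_5, k_2) = 0xDD1
s_7 = InvRound(s_6, k_1) = 0xD5A
s_8 = InvRound(s_7, k_0) = 0xB2E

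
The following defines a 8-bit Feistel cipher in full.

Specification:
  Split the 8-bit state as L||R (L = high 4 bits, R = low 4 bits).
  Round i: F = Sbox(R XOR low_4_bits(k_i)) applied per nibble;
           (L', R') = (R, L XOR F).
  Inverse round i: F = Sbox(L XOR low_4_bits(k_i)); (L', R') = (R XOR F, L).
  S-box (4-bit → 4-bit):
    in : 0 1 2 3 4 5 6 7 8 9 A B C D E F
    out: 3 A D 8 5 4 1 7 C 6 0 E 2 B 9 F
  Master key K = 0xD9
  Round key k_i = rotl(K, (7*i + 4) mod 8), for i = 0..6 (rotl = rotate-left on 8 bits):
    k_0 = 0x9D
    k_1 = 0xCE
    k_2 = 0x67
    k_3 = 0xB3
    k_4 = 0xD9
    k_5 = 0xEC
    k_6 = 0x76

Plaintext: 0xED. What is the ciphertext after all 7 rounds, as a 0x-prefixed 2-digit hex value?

0xBE

s_0 = plaintext = 0xED
s_1 = Round(s_0, k_0) = 0xDD
s_2 = Round(s_1, k_1) = 0xD5
s_3 = Round(s_2, k_2) = 0x50
s_4 = Round(s_3, k_3) = 0x0D
s_5 = Round(s_4, k_4) = 0xD5
s_6 = Round(s_5, k_5) = 0x5B
s_7 = Round(s_6, k_6) = 0xBE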